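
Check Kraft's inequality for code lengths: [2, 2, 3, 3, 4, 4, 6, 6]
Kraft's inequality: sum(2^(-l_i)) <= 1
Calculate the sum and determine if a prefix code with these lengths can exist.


Sum = 2^(-2) + 2^(-2) + 2^(-3) + 2^(-3) + 2^(-4) + 2^(-4) + 2^(-6) + 2^(-6)
    = 0.25 + 0.25 + 0.125 + 0.125 + 0.0625 + 0.0625 + 0.015625 + 0.015625
    = 58/64 = 0.90625
Since 0.90625 <= 1, Kraft's inequality IS satisfied.
A prefix code with these lengths CAN exist.

Kraft sum = 0.90625. Satisfied.


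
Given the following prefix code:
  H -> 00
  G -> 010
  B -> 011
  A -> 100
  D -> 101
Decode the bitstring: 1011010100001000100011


Decoding step by step:
Bits 101 -> D
Bits 101 -> D
Bits 010 -> G
Bits 00 -> H
Bits 010 -> G
Bits 00 -> H
Bits 100 -> A
Bits 011 -> B


Decoded message: DDGHGHAB


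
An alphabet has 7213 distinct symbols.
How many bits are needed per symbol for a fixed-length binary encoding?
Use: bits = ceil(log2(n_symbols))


log2(7213) = 12.8164
Bracket: 2^12 = 4096 < 7213 <= 2^13 = 8192
So ceil(log2(7213)) = 13

bits = ceil(log2(7213)) = ceil(12.8164) = 13 bits


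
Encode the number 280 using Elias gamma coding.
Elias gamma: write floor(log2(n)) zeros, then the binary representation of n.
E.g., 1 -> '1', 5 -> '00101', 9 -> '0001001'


num_bits = floor(log2(280)) + 1 = 9
leading_zeros = num_bits - 1 = 8
binary(280) = 100011000

Elias gamma(280) = '00000000' + '100011000' = 00000000100011000 (17 bits)


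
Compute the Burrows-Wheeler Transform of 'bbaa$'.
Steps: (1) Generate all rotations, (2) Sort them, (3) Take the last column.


Rotations (sorted):
  0: $bbaa -> last char: a
  1: a$bba -> last char: a
  2: aa$bb -> last char: b
  3: baa$b -> last char: b
  4: bbaa$ -> last char: $


BWT = aabb$


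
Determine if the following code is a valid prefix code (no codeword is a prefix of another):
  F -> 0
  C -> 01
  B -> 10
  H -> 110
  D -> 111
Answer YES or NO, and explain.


Checking each pair (does one codeword prefix another?):
  F='0' vs C='01': prefix -- VIOLATION

NO -- this is NOT a valid prefix code. F (0) is a prefix of C (01).


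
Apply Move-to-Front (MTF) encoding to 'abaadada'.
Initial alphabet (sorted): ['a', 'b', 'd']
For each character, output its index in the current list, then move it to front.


MTF encoding:
'a': index 0 in ['a', 'b', 'd'] -> ['a', 'b', 'd']
'b': index 1 in ['a', 'b', 'd'] -> ['b', 'a', 'd']
'a': index 1 in ['b', 'a', 'd'] -> ['a', 'b', 'd']
'a': index 0 in ['a', 'b', 'd'] -> ['a', 'b', 'd']
'd': index 2 in ['a', 'b', 'd'] -> ['d', 'a', 'b']
'a': index 1 in ['d', 'a', 'b'] -> ['a', 'd', 'b']
'd': index 1 in ['a', 'd', 'b'] -> ['d', 'a', 'b']
'a': index 1 in ['d', 'a', 'b'] -> ['a', 'd', 'b']


Output: [0, 1, 1, 0, 2, 1, 1, 1]


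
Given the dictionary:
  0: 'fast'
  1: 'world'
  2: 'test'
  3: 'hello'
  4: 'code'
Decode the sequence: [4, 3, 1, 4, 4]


Look up each index in the dictionary:
  4 -> 'code'
  3 -> 'hello'
  1 -> 'world'
  4 -> 'code'
  4 -> 'code'

Decoded: "code hello world code code"


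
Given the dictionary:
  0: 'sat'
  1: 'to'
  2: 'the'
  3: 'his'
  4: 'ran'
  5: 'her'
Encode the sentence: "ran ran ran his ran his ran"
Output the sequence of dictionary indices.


Look up each word in the dictionary:
  'ran' -> 4
  'ran' -> 4
  'ran' -> 4
  'his' -> 3
  'ran' -> 4
  'his' -> 3
  'ran' -> 4

Encoded: [4, 4, 4, 3, 4, 3, 4]


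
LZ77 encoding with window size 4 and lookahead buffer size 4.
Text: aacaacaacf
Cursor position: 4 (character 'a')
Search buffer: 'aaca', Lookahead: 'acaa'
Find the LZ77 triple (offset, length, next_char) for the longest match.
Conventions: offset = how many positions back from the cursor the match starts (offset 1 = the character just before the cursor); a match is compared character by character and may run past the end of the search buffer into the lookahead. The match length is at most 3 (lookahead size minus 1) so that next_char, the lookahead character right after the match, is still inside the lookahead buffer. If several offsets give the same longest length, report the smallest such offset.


Try each offset into the search buffer:
  offset=1 (pos 3, char 'a'): match length 1
  offset=2 (pos 2, char 'c'): match length 0
  offset=3 (pos 1, char 'a'): match length 3
  offset=4 (pos 0, char 'a'): match length 1
Longest match has length 3 at offset 3.
next_char = character at position 4 + 3 = 7 -> 'a'

Best match: offset=3, length=3 (matching 'aca' starting at position 1)
LZ77 triple: (3, 3, 'a')


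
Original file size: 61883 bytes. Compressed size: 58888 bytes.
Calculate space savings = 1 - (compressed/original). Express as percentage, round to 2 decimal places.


ratio = compressed/original = 58888/61883 = 0.951602
savings = 1 - ratio = 1 - 0.951602 = 0.048398
as a percentage: 0.048398 * 100 = 4.84%

Space savings = 1 - 58888/61883 = 4.84%


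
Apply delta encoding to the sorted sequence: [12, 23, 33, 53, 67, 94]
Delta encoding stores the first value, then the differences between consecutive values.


First value: 12
Deltas:
  23 - 12 = 11
  33 - 23 = 10
  53 - 33 = 20
  67 - 53 = 14
  94 - 67 = 27


Delta encoded: [12, 11, 10, 20, 14, 27]


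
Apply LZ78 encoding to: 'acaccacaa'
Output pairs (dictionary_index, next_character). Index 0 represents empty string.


LZ78 encoding steps:
Dictionary: {0: ''}
Step 1: w='' (idx 0), next='a' -> output (0, 'a'), add 'a' as idx 1
Step 2: w='' (idx 0), next='c' -> output (0, 'c'), add 'c' as idx 2
Step 3: w='a' (idx 1), next='c' -> output (1, 'c'), add 'ac' as idx 3
Step 4: w='c' (idx 2), next='a' -> output (2, 'a'), add 'ca' as idx 4
Step 5: w='ca' (idx 4), next='a' -> output (4, 'a'), add 'caa' as idx 5


Encoded: [(0, 'a'), (0, 'c'), (1, 'c'), (2, 'a'), (4, 'a')]


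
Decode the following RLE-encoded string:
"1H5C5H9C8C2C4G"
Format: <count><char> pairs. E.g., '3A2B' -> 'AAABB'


Expanding each <count><char> pair:
  1H -> 'H'
  5C -> 'CCCCC'
  5H -> 'HHHHH'
  9C -> 'CCCCCCCCC'
  8C -> 'CCCCCCCC'
  2C -> 'CC'
  4G -> 'GGGG'

Decoded = HCCCCCHHHHHCCCCCCCCCCCCCCCCCCCGGGG


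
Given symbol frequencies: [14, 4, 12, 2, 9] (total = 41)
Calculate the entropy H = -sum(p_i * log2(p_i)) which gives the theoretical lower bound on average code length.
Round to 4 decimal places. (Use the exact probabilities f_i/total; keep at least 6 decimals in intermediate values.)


Per-symbol terms -p_i * log2(p_i) with p_i = f_i/41:
  p = 14/41 = 0.341463: log2(p) = -1.550197, -p*log2(p) = 0.529336
  p = 4/41 = 0.097561: log2(p) = -3.357552, -p*log2(p) = 0.327566
  p = 12/41 = 0.292683: log2(p) = -1.772590, -p*log2(p) = 0.518807
  p = 2/41 = 0.048780: log2(p) = -4.357552, -p*log2(p) = 0.212564
  p = 9/41 = 0.219512: log2(p) = -2.187627, -p*log2(p) = 0.480211
H = 0.529336 + 0.327566 + 0.518807 + 0.212564 + 0.480211 = 2.068484

H = 2.0685 bits/symbol


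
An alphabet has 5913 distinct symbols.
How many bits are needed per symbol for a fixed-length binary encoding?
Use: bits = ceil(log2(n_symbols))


log2(5913) = 12.5297
Bracket: 2^12 = 4096 < 5913 <= 2^13 = 8192
So ceil(log2(5913)) = 13

bits = ceil(log2(5913)) = ceil(12.5297) = 13 bits


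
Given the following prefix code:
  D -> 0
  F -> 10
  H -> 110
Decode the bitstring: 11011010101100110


Decoding step by step:
Bits 110 -> H
Bits 110 -> H
Bits 10 -> F
Bits 10 -> F
Bits 110 -> H
Bits 0 -> D
Bits 110 -> H


Decoded message: HHFFHDH


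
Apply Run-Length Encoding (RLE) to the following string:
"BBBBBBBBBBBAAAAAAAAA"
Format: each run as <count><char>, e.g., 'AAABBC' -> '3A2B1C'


Scanning runs left to right:
  i=0: run of 'B' x 11 -> '11B'
  i=11: run of 'A' x 9 -> '9A'

RLE = 11B9A


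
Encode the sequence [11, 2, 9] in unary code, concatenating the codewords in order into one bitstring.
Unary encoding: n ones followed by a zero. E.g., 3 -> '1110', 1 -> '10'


Encode each number as n ones followed by a terminating 0:
  11 -> 111111111110 (12 bits)
  2 -> 110 (3 bits)
  9 -> 1111111110 (10 bits)
Total length = 12 + 3 + 10 = 25 bits.

Unary([11, 2, 9]) = 1111111111101101111111110 (25 bits)


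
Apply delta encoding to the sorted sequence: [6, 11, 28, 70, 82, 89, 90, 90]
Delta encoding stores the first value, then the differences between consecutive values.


First value: 6
Deltas:
  11 - 6 = 5
  28 - 11 = 17
  70 - 28 = 42
  82 - 70 = 12
  89 - 82 = 7
  90 - 89 = 1
  90 - 90 = 0


Delta encoded: [6, 5, 17, 42, 12, 7, 1, 0]


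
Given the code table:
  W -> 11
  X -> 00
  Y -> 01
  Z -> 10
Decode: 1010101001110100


Decoding:
10 -> Z
10 -> Z
10 -> Z
10 -> Z
01 -> Y
11 -> W
01 -> Y
00 -> X


Result: ZZZZYWYX


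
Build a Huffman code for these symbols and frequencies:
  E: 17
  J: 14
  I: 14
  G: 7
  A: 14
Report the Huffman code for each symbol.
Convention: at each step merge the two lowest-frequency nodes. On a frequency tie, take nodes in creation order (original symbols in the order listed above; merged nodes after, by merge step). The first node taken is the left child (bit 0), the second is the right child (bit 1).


Huffman tree construction:
Step 1: Merge G(7) + J(14) = 21
Step 2: Merge I(14) + A(14) = 28
Step 3: Merge E(17) + (G+J)(21) = 38
Step 4: Merge (I+A)(28) + (E+(G+J))(38) = 66
Read each symbol's code off the tree from the root (left child = 0, right child = 1).

Codes:
  E: 10 (length 2)
  J: 111 (length 3)
  I: 00 (length 2)
  G: 110 (length 3)
  A: 01 (length 2)
Average code length: 153/66 = 2.3182 bits/symbol


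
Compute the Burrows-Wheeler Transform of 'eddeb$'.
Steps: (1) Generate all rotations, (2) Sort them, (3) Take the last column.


Rotations (sorted):
  0: $eddeb -> last char: b
  1: b$edde -> last char: e
  2: ddeb$e -> last char: e
  3: deb$ed -> last char: d
  4: eb$edd -> last char: d
  5: eddeb$ -> last char: $


BWT = beedd$


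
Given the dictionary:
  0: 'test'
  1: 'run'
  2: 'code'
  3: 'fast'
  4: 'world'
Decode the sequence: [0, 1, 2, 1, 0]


Look up each index in the dictionary:
  0 -> 'test'
  1 -> 'run'
  2 -> 'code'
  1 -> 'run'
  0 -> 'test'

Decoded: "test run code run test"


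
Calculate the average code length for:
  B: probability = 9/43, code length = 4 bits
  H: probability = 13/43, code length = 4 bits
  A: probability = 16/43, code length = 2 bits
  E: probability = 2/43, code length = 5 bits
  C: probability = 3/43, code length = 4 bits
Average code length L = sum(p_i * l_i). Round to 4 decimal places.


Weighted contributions p_i * l_i:
  B: (9/43) * 4 = 36/43
  H: (13/43) * 4 = 52/43
  A: (16/43) * 2 = 32/43
  E: (2/43) * 5 = 10/43
  C: (3/43) * 4 = 12/43
Sum = (36 + 52 + 32 + 10 + 12)/43 = 142/43

L = 142/43 = 3.3023 bits/symbol


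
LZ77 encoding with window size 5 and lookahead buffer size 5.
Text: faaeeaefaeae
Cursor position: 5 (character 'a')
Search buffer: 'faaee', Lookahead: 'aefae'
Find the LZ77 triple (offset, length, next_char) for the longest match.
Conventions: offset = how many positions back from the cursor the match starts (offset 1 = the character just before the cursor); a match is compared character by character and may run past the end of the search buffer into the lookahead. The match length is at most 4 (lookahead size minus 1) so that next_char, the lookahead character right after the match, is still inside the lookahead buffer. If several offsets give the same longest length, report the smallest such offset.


Try each offset into the search buffer:
  offset=1 (pos 4, char 'e'): match length 0
  offset=2 (pos 3, char 'e'): match length 0
  offset=3 (pos 2, char 'a'): match length 2
  offset=4 (pos 1, char 'a'): match length 1
  offset=5 (pos 0, char 'f'): match length 0
Longest match has length 2 at offset 3.
next_char = character at position 5 + 2 = 7 -> 'f'

Best match: offset=3, length=2 (matching 'ae' starting at position 2)
LZ77 triple: (3, 2, 'f')


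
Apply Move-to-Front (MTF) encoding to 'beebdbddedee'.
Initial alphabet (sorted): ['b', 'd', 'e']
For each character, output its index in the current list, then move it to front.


MTF encoding:
'b': index 0 in ['b', 'd', 'e'] -> ['b', 'd', 'e']
'e': index 2 in ['b', 'd', 'e'] -> ['e', 'b', 'd']
'e': index 0 in ['e', 'b', 'd'] -> ['e', 'b', 'd']
'b': index 1 in ['e', 'b', 'd'] -> ['b', 'e', 'd']
'd': index 2 in ['b', 'e', 'd'] -> ['d', 'b', 'e']
'b': index 1 in ['d', 'b', 'e'] -> ['b', 'd', 'e']
'd': index 1 in ['b', 'd', 'e'] -> ['d', 'b', 'e']
'd': index 0 in ['d', 'b', 'e'] -> ['d', 'b', 'e']
'e': index 2 in ['d', 'b', 'e'] -> ['e', 'd', 'b']
'd': index 1 in ['e', 'd', 'b'] -> ['d', 'e', 'b']
'e': index 1 in ['d', 'e', 'b'] -> ['e', 'd', 'b']
'e': index 0 in ['e', 'd', 'b'] -> ['e', 'd', 'b']


Output: [0, 2, 0, 1, 2, 1, 1, 0, 2, 1, 1, 0]


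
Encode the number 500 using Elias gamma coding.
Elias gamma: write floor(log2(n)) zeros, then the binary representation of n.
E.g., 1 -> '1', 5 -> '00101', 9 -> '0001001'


num_bits = floor(log2(500)) + 1 = 9
leading_zeros = num_bits - 1 = 8
binary(500) = 111110100

Elias gamma(500) = '00000000' + '111110100' = 00000000111110100 (17 bits)


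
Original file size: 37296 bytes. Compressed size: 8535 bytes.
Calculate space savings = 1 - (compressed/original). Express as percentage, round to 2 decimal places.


ratio = compressed/original = 8535/37296 = 0.228845
savings = 1 - ratio = 1 - 0.228845 = 0.771155
as a percentage: 0.771155 * 100 = 77.12%

Space savings = 1 - 8535/37296 = 77.12%


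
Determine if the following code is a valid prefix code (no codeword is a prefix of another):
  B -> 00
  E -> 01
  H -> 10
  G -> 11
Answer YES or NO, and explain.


Checking each pair (does one codeword prefix another?):
  B='00' vs E='01': no prefix
  B='00' vs H='10': no prefix
  B='00' vs G='11': no prefix
  E='01' vs B='00': no prefix
  E='01' vs H='10': no prefix
  E='01' vs G='11': no prefix
  H='10' vs B='00': no prefix
  H='10' vs E='01': no prefix
  H='10' vs G='11': no prefix
  G='11' vs B='00': no prefix
  G='11' vs E='01': no prefix
  G='11' vs H='10': no prefix
No violation found over all pairs.

YES -- this is a valid prefix code. No codeword is a prefix of any other codeword.


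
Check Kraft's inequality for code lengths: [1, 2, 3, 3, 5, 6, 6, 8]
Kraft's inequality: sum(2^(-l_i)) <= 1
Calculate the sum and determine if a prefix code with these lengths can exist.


Sum = 2^(-1) + 2^(-2) + 2^(-3) + 2^(-3) + 2^(-5) + 2^(-6) + 2^(-6) + 2^(-8)
    = 0.5 + 0.25 + 0.125 + 0.125 + 0.03125 + 0.015625 + 0.015625 + 0.00390625
    = 273/256 = 1.06640625
Since 1.06640625 > 1, Kraft's inequality is NOT satisfied.
A prefix code with these lengths CANNOT exist.

Kraft sum = 1.06640625. Not satisfied.


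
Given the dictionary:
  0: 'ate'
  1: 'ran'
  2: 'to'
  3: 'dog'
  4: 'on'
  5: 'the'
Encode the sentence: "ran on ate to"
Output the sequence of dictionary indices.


Look up each word in the dictionary:
  'ran' -> 1
  'on' -> 4
  'ate' -> 0
  'to' -> 2

Encoded: [1, 4, 0, 2]


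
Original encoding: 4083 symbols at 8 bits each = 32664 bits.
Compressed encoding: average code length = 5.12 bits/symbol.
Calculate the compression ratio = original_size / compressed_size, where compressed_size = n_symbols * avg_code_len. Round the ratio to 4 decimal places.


original_size = n_symbols * orig_bits = 4083 * 8 = 32664 bits
compressed_size = n_symbols * avg_code_len = 4083 * 5.12 = 20904.96 bits
ratio = original_size / compressed_size = 32664 / 20904.96 = 1.5625

Compression ratio = 1.5625


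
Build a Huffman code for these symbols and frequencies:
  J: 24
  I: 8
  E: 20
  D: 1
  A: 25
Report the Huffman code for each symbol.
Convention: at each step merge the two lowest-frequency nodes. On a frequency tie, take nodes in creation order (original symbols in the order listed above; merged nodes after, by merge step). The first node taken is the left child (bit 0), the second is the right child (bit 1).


Huffman tree construction:
Step 1: Merge D(1) + I(8) = 9
Step 2: Merge (D+I)(9) + E(20) = 29
Step 3: Merge J(24) + A(25) = 49
Step 4: Merge ((D+I)+E)(29) + (J+A)(49) = 78
Read each symbol's code off the tree from the root (left child = 0, right child = 1).

Codes:
  J: 10 (length 2)
  I: 001 (length 3)
  E: 01 (length 2)
  D: 000 (length 3)
  A: 11 (length 2)
Average code length: 165/78 = 2.1154 bits/symbol


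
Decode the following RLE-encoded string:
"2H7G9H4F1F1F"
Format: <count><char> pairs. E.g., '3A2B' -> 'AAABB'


Expanding each <count><char> pair:
  2H -> 'HH'
  7G -> 'GGGGGGG'
  9H -> 'HHHHHHHHH'
  4F -> 'FFFF'
  1F -> 'F'
  1F -> 'F'

Decoded = HHGGGGGGGHHHHHHHHHFFFFFF


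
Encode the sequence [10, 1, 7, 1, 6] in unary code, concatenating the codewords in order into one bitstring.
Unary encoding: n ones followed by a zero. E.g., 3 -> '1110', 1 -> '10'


Encode each number as n ones followed by a terminating 0:
  10 -> 11111111110 (11 bits)
  1 -> 10 (2 bits)
  7 -> 11111110 (8 bits)
  1 -> 10 (2 bits)
  6 -> 1111110 (7 bits)
Total length = 11 + 2 + 8 + 2 + 7 = 30 bits.

Unary([10, 1, 7, 1, 6]) = 111111111101011111110101111110 (30 bits)


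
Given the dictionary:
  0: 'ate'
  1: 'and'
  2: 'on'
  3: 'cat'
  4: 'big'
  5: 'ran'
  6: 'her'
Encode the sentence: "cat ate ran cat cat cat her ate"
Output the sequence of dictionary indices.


Look up each word in the dictionary:
  'cat' -> 3
  'ate' -> 0
  'ran' -> 5
  'cat' -> 3
  'cat' -> 3
  'cat' -> 3
  'her' -> 6
  'ate' -> 0

Encoded: [3, 0, 5, 3, 3, 3, 6, 0]


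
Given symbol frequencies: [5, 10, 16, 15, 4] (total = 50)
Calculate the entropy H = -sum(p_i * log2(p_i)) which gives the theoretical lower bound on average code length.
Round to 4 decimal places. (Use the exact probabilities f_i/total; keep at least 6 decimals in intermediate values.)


Per-symbol terms -p_i * log2(p_i) with p_i = f_i/50:
  p = 5/50 = 0.100000: log2(p) = -3.321928, -p*log2(p) = 0.332193
  p = 10/50 = 0.200000: log2(p) = -2.321928, -p*log2(p) = 0.464386
  p = 16/50 = 0.320000: log2(p) = -1.643856, -p*log2(p) = 0.526034
  p = 15/50 = 0.300000: log2(p) = -1.736966, -p*log2(p) = 0.521090
  p = 4/50 = 0.080000: log2(p) = -3.643856, -p*log2(p) = 0.291508
H = 0.332193 + 0.464386 + 0.526034 + 0.521090 + 0.291508 = 2.135211

H = 2.1352 bits/symbol


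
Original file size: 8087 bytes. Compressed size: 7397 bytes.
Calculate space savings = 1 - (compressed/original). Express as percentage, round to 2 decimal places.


ratio = compressed/original = 7397/8087 = 0.914678
savings = 1 - ratio = 1 - 0.914678 = 0.085322
as a percentage: 0.085322 * 100 = 8.53%

Space savings = 1 - 7397/8087 = 8.53%


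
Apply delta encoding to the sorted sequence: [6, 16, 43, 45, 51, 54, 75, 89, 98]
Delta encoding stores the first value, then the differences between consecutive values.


First value: 6
Deltas:
  16 - 6 = 10
  43 - 16 = 27
  45 - 43 = 2
  51 - 45 = 6
  54 - 51 = 3
  75 - 54 = 21
  89 - 75 = 14
  98 - 89 = 9


Delta encoded: [6, 10, 27, 2, 6, 3, 21, 14, 9]


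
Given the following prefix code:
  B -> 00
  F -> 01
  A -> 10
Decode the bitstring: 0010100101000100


Decoding step by step:
Bits 00 -> B
Bits 10 -> A
Bits 10 -> A
Bits 01 -> F
Bits 01 -> F
Bits 00 -> B
Bits 01 -> F
Bits 00 -> B


Decoded message: BAAFFBFB


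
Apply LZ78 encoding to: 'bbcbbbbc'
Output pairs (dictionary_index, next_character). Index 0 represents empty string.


LZ78 encoding steps:
Dictionary: {0: ''}
Step 1: w='' (idx 0), next='b' -> output (0, 'b'), add 'b' as idx 1
Step 2: w='b' (idx 1), next='c' -> output (1, 'c'), add 'bc' as idx 2
Step 3: w='b' (idx 1), next='b' -> output (1, 'b'), add 'bb' as idx 3
Step 4: w='bb' (idx 3), next='c' -> output (3, 'c'), add 'bbc' as idx 4


Encoded: [(0, 'b'), (1, 'c'), (1, 'b'), (3, 'c')]


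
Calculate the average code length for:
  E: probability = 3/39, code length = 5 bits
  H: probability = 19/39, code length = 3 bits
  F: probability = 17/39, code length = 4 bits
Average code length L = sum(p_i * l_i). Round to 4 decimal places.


Weighted contributions p_i * l_i:
  E: (3/39) * 5 = 15/39
  H: (19/39) * 3 = 57/39
  F: (17/39) * 4 = 68/39
Sum = (15 + 57 + 68)/39 = 140/39

L = 140/39 = 3.5897 bits/symbol


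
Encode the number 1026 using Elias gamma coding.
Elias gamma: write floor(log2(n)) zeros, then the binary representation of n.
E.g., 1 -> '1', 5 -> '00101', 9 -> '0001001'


num_bits = floor(log2(1026)) + 1 = 11
leading_zeros = num_bits - 1 = 10
binary(1026) = 10000000010

Elias gamma(1026) = '0000000000' + '10000000010' = 000000000010000000010 (21 bits)


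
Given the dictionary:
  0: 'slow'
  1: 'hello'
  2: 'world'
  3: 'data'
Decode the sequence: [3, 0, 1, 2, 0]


Look up each index in the dictionary:
  3 -> 'data'
  0 -> 'slow'
  1 -> 'hello'
  2 -> 'world'
  0 -> 'slow'

Decoded: "data slow hello world slow"


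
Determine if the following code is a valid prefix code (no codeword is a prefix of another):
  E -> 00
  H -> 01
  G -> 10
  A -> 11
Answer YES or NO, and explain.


Checking each pair (does one codeword prefix another?):
  E='00' vs H='01': no prefix
  E='00' vs G='10': no prefix
  E='00' vs A='11': no prefix
  H='01' vs E='00': no prefix
  H='01' vs G='10': no prefix
  H='01' vs A='11': no prefix
  G='10' vs E='00': no prefix
  G='10' vs H='01': no prefix
  G='10' vs A='11': no prefix
  A='11' vs E='00': no prefix
  A='11' vs H='01': no prefix
  A='11' vs G='10': no prefix
No violation found over all pairs.

YES -- this is a valid prefix code. No codeword is a prefix of any other codeword.


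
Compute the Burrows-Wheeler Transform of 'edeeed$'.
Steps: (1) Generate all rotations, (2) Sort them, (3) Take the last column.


Rotations (sorted):
  0: $edeeed -> last char: d
  1: d$edeee -> last char: e
  2: deeed$e -> last char: e
  3: ed$edee -> last char: e
  4: edeeed$ -> last char: $
  5: eed$ede -> last char: e
  6: eeed$ed -> last char: d


BWT = deee$ed


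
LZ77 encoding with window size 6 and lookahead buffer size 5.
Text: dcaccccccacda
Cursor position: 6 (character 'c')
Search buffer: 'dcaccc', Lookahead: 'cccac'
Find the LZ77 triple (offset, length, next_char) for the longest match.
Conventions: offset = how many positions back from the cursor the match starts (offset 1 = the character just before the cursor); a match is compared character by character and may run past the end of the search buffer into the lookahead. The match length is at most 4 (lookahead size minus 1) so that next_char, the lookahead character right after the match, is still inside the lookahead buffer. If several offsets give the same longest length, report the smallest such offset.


Try each offset into the search buffer:
  offset=1 (pos 5, char 'c'): match length 3
  offset=2 (pos 4, char 'c'): match length 3
  offset=3 (pos 3, char 'c'): match length 3
  offset=4 (pos 2, char 'a'): match length 0
  offset=5 (pos 1, char 'c'): match length 1
  offset=6 (pos 0, char 'd'): match length 0
Longest match has length 3, found at offsets 1, 2, 3; take the smallest, offset 1.
next_char = character at position 6 + 3 = 9 -> 'a'

Best match: offset=1, length=3 (matching 'ccc' starting at position 5)
LZ77 triple: (1, 3, 'a')


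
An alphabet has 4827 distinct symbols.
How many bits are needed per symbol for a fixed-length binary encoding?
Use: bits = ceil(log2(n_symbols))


log2(4827) = 12.2369
Bracket: 2^12 = 4096 < 4827 <= 2^13 = 8192
So ceil(log2(4827)) = 13

bits = ceil(log2(4827)) = ceil(12.2369) = 13 bits


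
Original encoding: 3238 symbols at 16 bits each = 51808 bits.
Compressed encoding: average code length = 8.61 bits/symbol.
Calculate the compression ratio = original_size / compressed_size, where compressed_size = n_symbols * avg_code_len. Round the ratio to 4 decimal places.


original_size = n_symbols * orig_bits = 3238 * 16 = 51808 bits
compressed_size = n_symbols * avg_code_len = 3238 * 8.61 = 27879.18 bits
ratio = original_size / compressed_size = 51808 / 27879.18 = 1.8583

Compression ratio = 1.8583


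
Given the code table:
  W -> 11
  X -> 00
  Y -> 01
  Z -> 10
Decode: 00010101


Decoding:
00 -> X
01 -> Y
01 -> Y
01 -> Y


Result: XYYY


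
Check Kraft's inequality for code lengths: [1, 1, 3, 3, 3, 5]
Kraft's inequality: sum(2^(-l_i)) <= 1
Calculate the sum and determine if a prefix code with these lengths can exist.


Sum = 2^(-1) + 2^(-1) + 2^(-3) + 2^(-3) + 2^(-3) + 2^(-5)
    = 0.5 + 0.5 + 0.125 + 0.125 + 0.125 + 0.03125
    = 45/32 = 1.40625
Since 1.40625 > 1, Kraft's inequality is NOT satisfied.
A prefix code with these lengths CANNOT exist.

Kraft sum = 1.40625. Not satisfied.


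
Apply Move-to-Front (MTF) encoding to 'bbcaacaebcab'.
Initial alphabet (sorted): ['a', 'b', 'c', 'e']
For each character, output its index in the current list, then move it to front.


MTF encoding:
'b': index 1 in ['a', 'b', 'c', 'e'] -> ['b', 'a', 'c', 'e']
'b': index 0 in ['b', 'a', 'c', 'e'] -> ['b', 'a', 'c', 'e']
'c': index 2 in ['b', 'a', 'c', 'e'] -> ['c', 'b', 'a', 'e']
'a': index 2 in ['c', 'b', 'a', 'e'] -> ['a', 'c', 'b', 'e']
'a': index 0 in ['a', 'c', 'b', 'e'] -> ['a', 'c', 'b', 'e']
'c': index 1 in ['a', 'c', 'b', 'e'] -> ['c', 'a', 'b', 'e']
'a': index 1 in ['c', 'a', 'b', 'e'] -> ['a', 'c', 'b', 'e']
'e': index 3 in ['a', 'c', 'b', 'e'] -> ['e', 'a', 'c', 'b']
'b': index 3 in ['e', 'a', 'c', 'b'] -> ['b', 'e', 'a', 'c']
'c': index 3 in ['b', 'e', 'a', 'c'] -> ['c', 'b', 'e', 'a']
'a': index 3 in ['c', 'b', 'e', 'a'] -> ['a', 'c', 'b', 'e']
'b': index 2 in ['a', 'c', 'b', 'e'] -> ['b', 'a', 'c', 'e']


Output: [1, 0, 2, 2, 0, 1, 1, 3, 3, 3, 3, 2]


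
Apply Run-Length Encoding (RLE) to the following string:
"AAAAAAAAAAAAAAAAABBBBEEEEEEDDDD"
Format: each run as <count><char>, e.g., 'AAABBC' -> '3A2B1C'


Scanning runs left to right:
  i=0: run of 'A' x 17 -> '17A'
  i=17: run of 'B' x 4 -> '4B'
  i=21: run of 'E' x 6 -> '6E'
  i=27: run of 'D' x 4 -> '4D'

RLE = 17A4B6E4D


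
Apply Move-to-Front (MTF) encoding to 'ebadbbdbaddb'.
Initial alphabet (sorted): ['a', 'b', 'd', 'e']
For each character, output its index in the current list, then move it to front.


MTF encoding:
'e': index 3 in ['a', 'b', 'd', 'e'] -> ['e', 'a', 'b', 'd']
'b': index 2 in ['e', 'a', 'b', 'd'] -> ['b', 'e', 'a', 'd']
'a': index 2 in ['b', 'e', 'a', 'd'] -> ['a', 'b', 'e', 'd']
'd': index 3 in ['a', 'b', 'e', 'd'] -> ['d', 'a', 'b', 'e']
'b': index 2 in ['d', 'a', 'b', 'e'] -> ['b', 'd', 'a', 'e']
'b': index 0 in ['b', 'd', 'a', 'e'] -> ['b', 'd', 'a', 'e']
'd': index 1 in ['b', 'd', 'a', 'e'] -> ['d', 'b', 'a', 'e']
'b': index 1 in ['d', 'b', 'a', 'e'] -> ['b', 'd', 'a', 'e']
'a': index 2 in ['b', 'd', 'a', 'e'] -> ['a', 'b', 'd', 'e']
'd': index 2 in ['a', 'b', 'd', 'e'] -> ['d', 'a', 'b', 'e']
'd': index 0 in ['d', 'a', 'b', 'e'] -> ['d', 'a', 'b', 'e']
'b': index 2 in ['d', 'a', 'b', 'e'] -> ['b', 'd', 'a', 'e']


Output: [3, 2, 2, 3, 2, 0, 1, 1, 2, 2, 0, 2]


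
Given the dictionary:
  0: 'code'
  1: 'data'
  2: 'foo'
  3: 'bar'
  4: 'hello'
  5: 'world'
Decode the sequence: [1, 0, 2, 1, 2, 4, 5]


Look up each index in the dictionary:
  1 -> 'data'
  0 -> 'code'
  2 -> 'foo'
  1 -> 'data'
  2 -> 'foo'
  4 -> 'hello'
  5 -> 'world'

Decoded: "data code foo data foo hello world"


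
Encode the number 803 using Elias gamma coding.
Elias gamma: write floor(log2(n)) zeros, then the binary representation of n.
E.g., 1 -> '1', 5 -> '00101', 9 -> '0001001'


num_bits = floor(log2(803)) + 1 = 10
leading_zeros = num_bits - 1 = 9
binary(803) = 1100100011

Elias gamma(803) = '000000000' + '1100100011' = 0000000001100100011 (19 bits)


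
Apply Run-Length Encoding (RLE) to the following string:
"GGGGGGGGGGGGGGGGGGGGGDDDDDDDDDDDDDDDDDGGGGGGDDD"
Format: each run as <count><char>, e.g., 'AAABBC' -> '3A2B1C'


Scanning runs left to right:
  i=0: run of 'G' x 21 -> '21G'
  i=21: run of 'D' x 17 -> '17D'
  i=38: run of 'G' x 6 -> '6G'
  i=44: run of 'D' x 3 -> '3D'

RLE = 21G17D6G3D


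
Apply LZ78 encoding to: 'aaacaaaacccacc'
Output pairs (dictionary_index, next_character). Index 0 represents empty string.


LZ78 encoding steps:
Dictionary: {0: ''}
Step 1: w='' (idx 0), next='a' -> output (0, 'a'), add 'a' as idx 1
Step 2: w='a' (idx 1), next='a' -> output (1, 'a'), add 'aa' as idx 2
Step 3: w='' (idx 0), next='c' -> output (0, 'c'), add 'c' as idx 3
Step 4: w='aa' (idx 2), next='a' -> output (2, 'a'), add 'aaa' as idx 4
Step 5: w='a' (idx 1), next='c' -> output (1, 'c'), add 'ac' as idx 5
Step 6: w='c' (idx 3), next='c' -> output (3, 'c'), add 'cc' as idx 6
Step 7: w='ac' (idx 5), next='c' -> output (5, 'c'), add 'acc' as idx 7


Encoded: [(0, 'a'), (1, 'a'), (0, 'c'), (2, 'a'), (1, 'c'), (3, 'c'), (5, 'c')]


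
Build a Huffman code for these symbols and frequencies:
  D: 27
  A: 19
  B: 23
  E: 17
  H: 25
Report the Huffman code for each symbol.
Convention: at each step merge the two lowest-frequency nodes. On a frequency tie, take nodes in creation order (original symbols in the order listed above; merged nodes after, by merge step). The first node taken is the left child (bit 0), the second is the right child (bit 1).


Huffman tree construction:
Step 1: Merge E(17) + A(19) = 36
Step 2: Merge B(23) + H(25) = 48
Step 3: Merge D(27) + (E+A)(36) = 63
Step 4: Merge (B+H)(48) + (D+(E+A))(63) = 111
Read each symbol's code off the tree from the root (left child = 0, right child = 1).

Codes:
  D: 10 (length 2)
  A: 111 (length 3)
  B: 00 (length 2)
  E: 110 (length 3)
  H: 01 (length 2)
Average code length: 258/111 = 2.3243 bits/symbol


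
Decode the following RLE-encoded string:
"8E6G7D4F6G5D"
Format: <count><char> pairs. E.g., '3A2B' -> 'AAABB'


Expanding each <count><char> pair:
  8E -> 'EEEEEEEE'
  6G -> 'GGGGGG'
  7D -> 'DDDDDDD'
  4F -> 'FFFF'
  6G -> 'GGGGGG'
  5D -> 'DDDDD'

Decoded = EEEEEEEEGGGGGGDDDDDDDFFFFGGGGGGDDDDD


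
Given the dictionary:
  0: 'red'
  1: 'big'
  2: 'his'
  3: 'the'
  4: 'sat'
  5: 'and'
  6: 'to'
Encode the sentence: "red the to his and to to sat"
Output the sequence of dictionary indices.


Look up each word in the dictionary:
  'red' -> 0
  'the' -> 3
  'to' -> 6
  'his' -> 2
  'and' -> 5
  'to' -> 6
  'to' -> 6
  'sat' -> 4

Encoded: [0, 3, 6, 2, 5, 6, 6, 4]


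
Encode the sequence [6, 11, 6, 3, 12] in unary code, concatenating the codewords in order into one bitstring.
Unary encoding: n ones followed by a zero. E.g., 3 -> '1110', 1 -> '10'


Encode each number as n ones followed by a terminating 0:
  6 -> 1111110 (7 bits)
  11 -> 111111111110 (12 bits)
  6 -> 1111110 (7 bits)
  3 -> 1110 (4 bits)
  12 -> 1111111111110 (13 bits)
Total length = 7 + 12 + 7 + 4 + 13 = 43 bits.

Unary([6, 11, 6, 3, 12]) = 1111110111111111110111111011101111111111110 (43 bits)


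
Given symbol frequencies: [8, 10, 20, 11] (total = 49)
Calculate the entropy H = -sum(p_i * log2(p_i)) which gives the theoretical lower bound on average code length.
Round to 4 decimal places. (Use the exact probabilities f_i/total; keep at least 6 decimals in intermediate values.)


Per-symbol terms -p_i * log2(p_i) with p_i = f_i/49:
  p = 8/49 = 0.163265: log2(p) = -2.614710, -p*log2(p) = 0.426891
  p = 10/49 = 0.204082: log2(p) = -2.292782, -p*log2(p) = 0.467915
  p = 20/49 = 0.408163: log2(p) = -1.292782, -p*log2(p) = 0.527666
  p = 11/49 = 0.224490: log2(p) = -2.155278, -p*log2(p) = 0.483838
H = 0.426891 + 0.467915 + 0.527666 + 0.483838 = 1.906310

H = 1.9063 bits/symbol


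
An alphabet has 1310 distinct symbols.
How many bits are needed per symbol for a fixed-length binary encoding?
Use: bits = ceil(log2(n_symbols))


log2(1310) = 10.3554
Bracket: 2^10 = 1024 < 1310 <= 2^11 = 2048
So ceil(log2(1310)) = 11

bits = ceil(log2(1310)) = ceil(10.3554) = 11 bits


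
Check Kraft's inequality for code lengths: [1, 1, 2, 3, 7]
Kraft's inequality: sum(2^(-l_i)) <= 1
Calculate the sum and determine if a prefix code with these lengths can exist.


Sum = 2^(-1) + 2^(-1) + 2^(-2) + 2^(-3) + 2^(-7)
    = 0.5 + 0.5 + 0.25 + 0.125 + 0.0078125
    = 177/128 = 1.3828125
Since 1.3828125 > 1, Kraft's inequality is NOT satisfied.
A prefix code with these lengths CANNOT exist.

Kraft sum = 1.3828125. Not satisfied.


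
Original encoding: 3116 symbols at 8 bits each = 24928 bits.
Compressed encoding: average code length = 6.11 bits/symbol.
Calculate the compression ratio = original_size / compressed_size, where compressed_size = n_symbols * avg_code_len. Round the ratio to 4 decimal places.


original_size = n_symbols * orig_bits = 3116 * 8 = 24928 bits
compressed_size = n_symbols * avg_code_len = 3116 * 6.11 = 19038.76 bits
ratio = original_size / compressed_size = 24928 / 19038.76 = 1.3093

Compression ratio = 1.3093


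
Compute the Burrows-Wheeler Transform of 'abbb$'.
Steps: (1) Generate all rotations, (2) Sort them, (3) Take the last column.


Rotations (sorted):
  0: $abbb -> last char: b
  1: abbb$ -> last char: $
  2: b$abb -> last char: b
  3: bb$ab -> last char: b
  4: bbb$a -> last char: a


BWT = b$bba


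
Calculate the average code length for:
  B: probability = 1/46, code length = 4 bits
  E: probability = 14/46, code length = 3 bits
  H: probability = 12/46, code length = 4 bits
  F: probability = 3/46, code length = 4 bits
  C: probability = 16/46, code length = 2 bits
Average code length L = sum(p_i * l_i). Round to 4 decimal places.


Weighted contributions p_i * l_i:
  B: (1/46) * 4 = 4/46
  E: (14/46) * 3 = 42/46
  H: (12/46) * 4 = 48/46
  F: (3/46) * 4 = 12/46
  C: (16/46) * 2 = 32/46
Sum = (4 + 42 + 48 + 12 + 32)/46 = 138/46

L = 138/46 = 3.0000 bits/symbol


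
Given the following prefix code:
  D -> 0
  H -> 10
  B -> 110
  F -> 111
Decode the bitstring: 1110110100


Decoding step by step:
Bits 111 -> F
Bits 0 -> D
Bits 110 -> B
Bits 10 -> H
Bits 0 -> D


Decoded message: FDBHD


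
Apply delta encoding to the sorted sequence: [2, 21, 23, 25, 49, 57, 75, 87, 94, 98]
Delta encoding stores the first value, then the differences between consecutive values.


First value: 2
Deltas:
  21 - 2 = 19
  23 - 21 = 2
  25 - 23 = 2
  49 - 25 = 24
  57 - 49 = 8
  75 - 57 = 18
  87 - 75 = 12
  94 - 87 = 7
  98 - 94 = 4


Delta encoded: [2, 19, 2, 2, 24, 8, 18, 12, 7, 4]


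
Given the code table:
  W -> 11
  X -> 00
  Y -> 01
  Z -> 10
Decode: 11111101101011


Decoding:
11 -> W
11 -> W
11 -> W
01 -> Y
10 -> Z
10 -> Z
11 -> W


Result: WWWYZZW


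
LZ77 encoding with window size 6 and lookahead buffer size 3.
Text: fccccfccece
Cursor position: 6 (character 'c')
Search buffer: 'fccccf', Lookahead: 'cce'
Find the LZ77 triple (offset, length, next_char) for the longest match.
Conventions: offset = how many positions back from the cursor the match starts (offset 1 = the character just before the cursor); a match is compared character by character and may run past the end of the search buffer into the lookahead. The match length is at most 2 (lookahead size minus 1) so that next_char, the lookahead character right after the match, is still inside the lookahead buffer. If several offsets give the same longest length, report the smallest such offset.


Try each offset into the search buffer:
  offset=1 (pos 5, char 'f'): match length 0
  offset=2 (pos 4, char 'c'): match length 1
  offset=3 (pos 3, char 'c'): match length 2
  offset=4 (pos 2, char 'c'): match length 2
  offset=5 (pos 1, char 'c'): match length 2
  offset=6 (pos 0, char 'f'): match length 0
Longest match has length 2, found at offsets 3, 4, 5; take the smallest, offset 3.
next_char = character at position 6 + 2 = 8 -> 'e'

Best match: offset=3, length=2 (matching 'cc' starting at position 3)
LZ77 triple: (3, 2, 'e')


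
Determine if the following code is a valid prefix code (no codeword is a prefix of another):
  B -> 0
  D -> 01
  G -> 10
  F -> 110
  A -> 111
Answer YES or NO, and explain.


Checking each pair (does one codeword prefix another?):
  B='0' vs D='01': prefix -- VIOLATION

NO -- this is NOT a valid prefix code. B (0) is a prefix of D (01).


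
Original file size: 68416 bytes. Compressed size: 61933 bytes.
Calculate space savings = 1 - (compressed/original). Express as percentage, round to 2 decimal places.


ratio = compressed/original = 61933/68416 = 0.905241
savings = 1 - ratio = 1 - 0.905241 = 0.094759
as a percentage: 0.094759 * 100 = 9.48%

Space savings = 1 - 61933/68416 = 9.48%


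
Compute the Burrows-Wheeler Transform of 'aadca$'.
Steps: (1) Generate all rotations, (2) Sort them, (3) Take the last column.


Rotations (sorted):
  0: $aadca -> last char: a
  1: a$aadc -> last char: c
  2: aadca$ -> last char: $
  3: adca$a -> last char: a
  4: ca$aad -> last char: d
  5: dca$aa -> last char: a


BWT = ac$ada


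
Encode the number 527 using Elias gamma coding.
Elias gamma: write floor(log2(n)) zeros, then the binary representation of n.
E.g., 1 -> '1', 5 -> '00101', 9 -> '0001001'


num_bits = floor(log2(527)) + 1 = 10
leading_zeros = num_bits - 1 = 9
binary(527) = 1000001111

Elias gamma(527) = '000000000' + '1000001111' = 0000000001000001111 (19 bits)


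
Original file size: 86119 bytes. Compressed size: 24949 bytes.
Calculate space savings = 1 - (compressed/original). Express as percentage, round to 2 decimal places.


ratio = compressed/original = 24949/86119 = 0.289704
savings = 1 - ratio = 1 - 0.289704 = 0.710296
as a percentage: 0.710296 * 100 = 71.03%

Space savings = 1 - 24949/86119 = 71.03%


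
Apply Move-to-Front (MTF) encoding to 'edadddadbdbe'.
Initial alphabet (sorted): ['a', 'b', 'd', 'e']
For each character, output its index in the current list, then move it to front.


MTF encoding:
'e': index 3 in ['a', 'b', 'd', 'e'] -> ['e', 'a', 'b', 'd']
'd': index 3 in ['e', 'a', 'b', 'd'] -> ['d', 'e', 'a', 'b']
'a': index 2 in ['d', 'e', 'a', 'b'] -> ['a', 'd', 'e', 'b']
'd': index 1 in ['a', 'd', 'e', 'b'] -> ['d', 'a', 'e', 'b']
'd': index 0 in ['d', 'a', 'e', 'b'] -> ['d', 'a', 'e', 'b']
'd': index 0 in ['d', 'a', 'e', 'b'] -> ['d', 'a', 'e', 'b']
'a': index 1 in ['d', 'a', 'e', 'b'] -> ['a', 'd', 'e', 'b']
'd': index 1 in ['a', 'd', 'e', 'b'] -> ['d', 'a', 'e', 'b']
'b': index 3 in ['d', 'a', 'e', 'b'] -> ['b', 'd', 'a', 'e']
'd': index 1 in ['b', 'd', 'a', 'e'] -> ['d', 'b', 'a', 'e']
'b': index 1 in ['d', 'b', 'a', 'e'] -> ['b', 'd', 'a', 'e']
'e': index 3 in ['b', 'd', 'a', 'e'] -> ['e', 'b', 'd', 'a']


Output: [3, 3, 2, 1, 0, 0, 1, 1, 3, 1, 1, 3]


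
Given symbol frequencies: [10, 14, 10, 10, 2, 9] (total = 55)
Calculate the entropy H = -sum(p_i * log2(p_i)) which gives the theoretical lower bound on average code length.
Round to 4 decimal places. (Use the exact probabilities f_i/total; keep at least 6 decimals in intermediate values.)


Per-symbol terms -p_i * log2(p_i) with p_i = f_i/55:
  p = 10/55 = 0.181818: log2(p) = -2.459432, -p*log2(p) = 0.447169
  p = 14/55 = 0.254545: log2(p) = -1.974005, -p*log2(p) = 0.502474
  p = 10/55 = 0.181818: log2(p) = -2.459432, -p*log2(p) = 0.447169
  p = 10/55 = 0.181818: log2(p) = -2.459432, -p*log2(p) = 0.447169
  p = 2/55 = 0.036364: log2(p) = -4.781360, -p*log2(p) = 0.173868
  p = 9/55 = 0.163636: log2(p) = -2.611435, -p*log2(p) = 0.427326
H = 0.447169 + 0.502474 + 0.447169 + 0.447169 + 0.173868 + 0.427326 = 2.445175

H = 2.4452 bits/symbol


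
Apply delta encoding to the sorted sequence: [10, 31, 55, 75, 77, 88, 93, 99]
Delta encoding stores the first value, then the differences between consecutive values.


First value: 10
Deltas:
  31 - 10 = 21
  55 - 31 = 24
  75 - 55 = 20
  77 - 75 = 2
  88 - 77 = 11
  93 - 88 = 5
  99 - 93 = 6


Delta encoded: [10, 21, 24, 20, 2, 11, 5, 6]


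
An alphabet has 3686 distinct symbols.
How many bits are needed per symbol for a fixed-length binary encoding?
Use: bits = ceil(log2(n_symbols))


log2(3686) = 11.8478
Bracket: 2^11 = 2048 < 3686 <= 2^12 = 4096
So ceil(log2(3686)) = 12

bits = ceil(log2(3686)) = ceil(11.8478) = 12 bits


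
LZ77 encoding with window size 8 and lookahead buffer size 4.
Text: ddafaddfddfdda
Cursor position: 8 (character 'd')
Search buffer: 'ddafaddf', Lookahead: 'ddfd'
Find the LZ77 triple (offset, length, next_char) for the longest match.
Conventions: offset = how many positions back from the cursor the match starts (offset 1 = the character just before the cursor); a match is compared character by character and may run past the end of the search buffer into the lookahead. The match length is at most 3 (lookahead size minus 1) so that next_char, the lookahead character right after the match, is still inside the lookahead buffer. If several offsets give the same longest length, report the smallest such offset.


Try each offset into the search buffer:
  offset=1 (pos 7, char 'f'): match length 0
  offset=2 (pos 6, char 'd'): match length 1
  offset=3 (pos 5, char 'd'): match length 3
  offset=4 (pos 4, char 'a'): match length 0
  offset=5 (pos 3, char 'f'): match length 0
  offset=6 (pos 2, char 'a'): match length 0
  offset=7 (pos 1, char 'd'): match length 1
  offset=8 (pos 0, char 'd'): match length 2
Longest match has length 3 at offset 3.
next_char = character at position 8 + 3 = 11 -> 'd'

Best match: offset=3, length=3 (matching 'ddf' starting at position 5)
LZ77 triple: (3, 3, 'd')
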